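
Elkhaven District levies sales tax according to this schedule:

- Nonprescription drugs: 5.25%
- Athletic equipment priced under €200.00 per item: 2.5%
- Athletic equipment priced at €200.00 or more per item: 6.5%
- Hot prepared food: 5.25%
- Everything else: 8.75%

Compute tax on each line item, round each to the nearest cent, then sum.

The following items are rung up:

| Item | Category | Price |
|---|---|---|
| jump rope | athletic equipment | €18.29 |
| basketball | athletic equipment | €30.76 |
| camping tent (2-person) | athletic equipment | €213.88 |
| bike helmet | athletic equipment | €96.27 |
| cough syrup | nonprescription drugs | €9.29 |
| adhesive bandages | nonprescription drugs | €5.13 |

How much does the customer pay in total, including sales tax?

Jump rope €18.29: athletic equipment, under €200.00 → 2.5% → €0.46
Basketball €30.76: athletic equipment, under €200.00 → 2.5% → €0.77
Camping tent (2-person) €213.88: athletic equipment, €200.00 or more → 6.5% → €13.90
Bike helmet €96.27: athletic equipment, under €200.00 → 2.5% → €2.41
Cough syrup €9.29: nonprescription drugs → 5.25% → €0.49
Adhesive bandages €5.13: nonprescription drugs → 5.25% → €0.27
Subtotal = €373.62; tax = €18.30; total due = €391.92

€391.92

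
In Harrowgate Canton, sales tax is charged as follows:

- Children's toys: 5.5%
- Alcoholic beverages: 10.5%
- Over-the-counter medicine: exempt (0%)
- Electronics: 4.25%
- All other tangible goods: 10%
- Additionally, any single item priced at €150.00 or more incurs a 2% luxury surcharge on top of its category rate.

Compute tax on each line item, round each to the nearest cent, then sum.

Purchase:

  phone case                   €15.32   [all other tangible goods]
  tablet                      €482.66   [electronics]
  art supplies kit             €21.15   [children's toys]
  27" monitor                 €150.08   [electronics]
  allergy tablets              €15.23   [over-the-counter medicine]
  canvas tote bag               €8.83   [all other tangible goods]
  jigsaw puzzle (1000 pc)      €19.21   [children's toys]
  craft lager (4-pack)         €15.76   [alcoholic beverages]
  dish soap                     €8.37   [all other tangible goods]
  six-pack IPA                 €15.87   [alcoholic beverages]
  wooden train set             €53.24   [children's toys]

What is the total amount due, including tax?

Phone case €15.32: all other tangible goods → 10% → €1.53
Tablet €482.66: electronics → 4.25% + 2% surcharge = 6.25% → €30.17
Art supplies kit €21.15: children's toys → 5.5% → €1.16
27" monitor €150.08: electronics → 4.25% + 2% surcharge = 6.25% → €9.38
Allergy tablets €15.23: over-the-counter medicine → 0% → €0.00
Canvas tote bag €8.83: all other tangible goods → 10% → €0.88
Jigsaw puzzle (1000 pc) €19.21: children's toys → 5.5% → €1.06
Craft lager (4-pack) €15.76: alcoholic beverages → 10.5% → €1.65
Dish soap €8.37: all other tangible goods → 10% → €0.84
Six-pack IPA €15.87: alcoholic beverages → 10.5% → €1.67
Wooden train set €53.24: children's toys → 5.5% → €2.93
Subtotal = €805.72; tax = €51.27; total due = €856.99

€856.99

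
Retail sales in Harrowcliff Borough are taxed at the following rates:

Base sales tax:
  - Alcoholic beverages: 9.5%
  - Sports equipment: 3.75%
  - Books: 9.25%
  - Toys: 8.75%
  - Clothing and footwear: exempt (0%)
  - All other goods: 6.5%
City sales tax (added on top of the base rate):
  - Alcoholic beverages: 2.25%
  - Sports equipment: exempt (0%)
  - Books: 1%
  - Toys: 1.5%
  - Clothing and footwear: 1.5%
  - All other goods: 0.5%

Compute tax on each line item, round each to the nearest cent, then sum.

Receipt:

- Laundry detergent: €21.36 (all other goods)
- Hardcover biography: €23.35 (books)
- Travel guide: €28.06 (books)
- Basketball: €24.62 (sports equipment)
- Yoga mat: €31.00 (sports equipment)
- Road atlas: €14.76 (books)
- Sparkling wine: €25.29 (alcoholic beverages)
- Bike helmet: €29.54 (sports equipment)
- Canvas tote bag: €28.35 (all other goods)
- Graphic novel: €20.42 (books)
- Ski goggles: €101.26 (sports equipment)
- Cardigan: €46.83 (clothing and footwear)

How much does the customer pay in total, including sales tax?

€417.85

Laundry detergent €21.36: all other goods → 6.5% + 0.5% city = 7% → €1.50
Hardcover biography €23.35: books → 9.25% + 1% city = 10.25% → €2.39
Travel guide €28.06: books → 9.25% + 1% city = 10.25% → €2.88
Basketball €24.62: sports equipment → 3.75% + 0% city = 3.75% → €0.92
Yoga mat €31.00: sports equipment → 3.75% + 0% city = 3.75% → €1.16
Road atlas €14.76: books → 9.25% + 1% city = 10.25% → €1.51
Sparkling wine €25.29: alcoholic beverages → 9.5% + 2.25% city = 11.75% → €2.97
Bike helmet €29.54: sports equipment → 3.75% + 0% city = 3.75% → €1.11
Canvas tote bag €28.35: all other goods → 6.5% + 0.5% city = 7% → €1.98
Graphic novel €20.42: books → 9.25% + 1% city = 10.25% → €2.09
Ski goggles €101.26: sports equipment → 3.75% + 0% city = 3.75% → €3.80
Cardigan €46.83: clothing and footwear → 0% + 1.5% city = 1.5% → €0.70
Subtotal = €394.84; tax = €23.01; total due = €417.85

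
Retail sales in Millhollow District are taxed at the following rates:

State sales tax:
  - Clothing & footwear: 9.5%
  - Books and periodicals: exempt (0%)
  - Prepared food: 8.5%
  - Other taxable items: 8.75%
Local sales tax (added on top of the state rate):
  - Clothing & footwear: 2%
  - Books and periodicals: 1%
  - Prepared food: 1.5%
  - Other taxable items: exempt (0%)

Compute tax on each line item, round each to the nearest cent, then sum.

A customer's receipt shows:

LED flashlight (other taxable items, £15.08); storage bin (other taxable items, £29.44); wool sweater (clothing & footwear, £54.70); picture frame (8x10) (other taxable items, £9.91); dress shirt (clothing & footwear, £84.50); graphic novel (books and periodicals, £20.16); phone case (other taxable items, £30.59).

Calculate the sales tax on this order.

LED flashlight £15.08: other taxable items → 8.75% + 0% local = 8.75% → £1.32
Storage bin £29.44: other taxable items → 8.75% + 0% local = 8.75% → £2.58
Wool sweater £54.70: clothing & footwear → 9.5% + 2% local = 11.5% → £6.29
Picture frame (8x10) £9.91: other taxable items → 8.75% + 0% local = 8.75% → £0.87
Dress shirt £84.50: clothing & footwear → 9.5% + 2% local = 11.5% → £9.72
Graphic novel £20.16: books and periodicals → 0% + 1% local = 1% → £0.20
Phone case £30.59: other taxable items → 8.75% + 0% local = 8.75% → £2.68
Total tax = £1.32 + £2.58 + £6.29 + £0.87 + £9.72 + £0.20 + £2.68 = £23.66

£23.66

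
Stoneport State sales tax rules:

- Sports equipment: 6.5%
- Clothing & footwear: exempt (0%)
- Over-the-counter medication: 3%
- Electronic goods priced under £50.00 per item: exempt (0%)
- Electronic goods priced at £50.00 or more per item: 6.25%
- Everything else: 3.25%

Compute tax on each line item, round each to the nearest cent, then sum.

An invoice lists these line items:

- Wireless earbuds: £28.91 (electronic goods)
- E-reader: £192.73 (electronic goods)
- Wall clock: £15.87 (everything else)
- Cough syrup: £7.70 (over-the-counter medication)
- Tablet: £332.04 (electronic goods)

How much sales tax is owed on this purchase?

£33.55

Wireless earbuds £28.91: electronic goods, under £50.00 → 0% → £0.00
E-reader £192.73: electronic goods, £50.00 or more → 6.25% → £12.05
Wall clock £15.87: everything else → 3.25% → £0.52
Cough syrup £7.70: over-the-counter medication → 3% → £0.23
Tablet £332.04: electronic goods, £50.00 or more → 6.25% → £20.75
Total tax = £12.05 + £0.52 + £0.23 + £20.75 = £33.55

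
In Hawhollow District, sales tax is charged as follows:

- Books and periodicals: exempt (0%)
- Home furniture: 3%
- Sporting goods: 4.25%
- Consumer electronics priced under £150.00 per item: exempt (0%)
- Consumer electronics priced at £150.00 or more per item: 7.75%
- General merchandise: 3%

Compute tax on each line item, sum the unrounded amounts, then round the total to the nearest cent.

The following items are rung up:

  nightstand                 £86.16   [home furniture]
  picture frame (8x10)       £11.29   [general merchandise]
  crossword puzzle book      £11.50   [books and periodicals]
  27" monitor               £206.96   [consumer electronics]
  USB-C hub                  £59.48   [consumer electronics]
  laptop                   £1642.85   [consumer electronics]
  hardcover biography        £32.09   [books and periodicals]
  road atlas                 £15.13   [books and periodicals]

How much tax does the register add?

Nightstand £86.16: home furniture → 3% → £2.5848
Picture frame (8x10) £11.29: general merchandise → 3% → £0.3387
Crossword puzzle book £11.50: books and periodicals → 0% → £0.00
27" monitor £206.96: consumer electronics, £150.00 or more → 7.75% → £16.0394
USB-C hub £59.48: consumer electronics, under £150.00 → 0% → £0.00
Laptop £1642.85: consumer electronics, £150.00 or more → 7.75% → £127.320875
Hardcover biography £32.09: books and periodicals → 0% → £0.00
Road atlas £15.13: books and periodicals → 0% → £0.00
Unrounded tax sum = £146.283775 → £146.28

£146.28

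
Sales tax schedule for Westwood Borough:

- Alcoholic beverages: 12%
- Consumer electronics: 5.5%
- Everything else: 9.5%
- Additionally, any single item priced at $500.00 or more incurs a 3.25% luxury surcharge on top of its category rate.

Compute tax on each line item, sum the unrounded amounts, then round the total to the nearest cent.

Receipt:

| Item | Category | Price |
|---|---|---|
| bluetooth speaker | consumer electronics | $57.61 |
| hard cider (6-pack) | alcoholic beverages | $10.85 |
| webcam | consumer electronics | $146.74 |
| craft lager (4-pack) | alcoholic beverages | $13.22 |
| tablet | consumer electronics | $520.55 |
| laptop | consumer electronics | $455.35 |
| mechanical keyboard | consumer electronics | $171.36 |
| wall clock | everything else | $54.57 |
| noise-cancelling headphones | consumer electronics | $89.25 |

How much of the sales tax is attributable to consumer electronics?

Bluetooth speaker $57.61: consumer electronics → 5.5% → $3.16855
Webcam $146.74: consumer electronics → 5.5% → $8.0707
Tablet $520.55: consumer electronics → 5.5% + 3.25% surcharge = 8.75% → $45.548125
Laptop $455.35: consumer electronics → 5.5% → $25.04425
Mechanical keyboard $171.36: consumer electronics → 5.5% → $9.4248
Noise-cancelling headphones $89.25: consumer electronics → 5.5% → $4.90875
Tax on consumer electronics: unrounded sum = $96.165175 → $96.17

$96.17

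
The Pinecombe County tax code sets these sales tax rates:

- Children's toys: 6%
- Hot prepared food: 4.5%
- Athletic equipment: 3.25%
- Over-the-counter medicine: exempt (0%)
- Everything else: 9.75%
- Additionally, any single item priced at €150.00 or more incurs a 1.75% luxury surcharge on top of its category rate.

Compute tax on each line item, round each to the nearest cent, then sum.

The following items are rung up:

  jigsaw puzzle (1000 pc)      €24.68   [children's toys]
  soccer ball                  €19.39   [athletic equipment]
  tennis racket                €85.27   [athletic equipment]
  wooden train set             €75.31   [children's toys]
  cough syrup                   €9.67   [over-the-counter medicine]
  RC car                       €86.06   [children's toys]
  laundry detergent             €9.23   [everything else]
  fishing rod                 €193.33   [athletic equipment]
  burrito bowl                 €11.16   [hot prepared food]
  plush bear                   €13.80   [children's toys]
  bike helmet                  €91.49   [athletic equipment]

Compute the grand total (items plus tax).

€648.82

Jigsaw puzzle (1000 pc) €24.68: children's toys → 6% → €1.48
Soccer ball €19.39: athletic equipment → 3.25% → €0.63
Tennis racket €85.27: athletic equipment → 3.25% → €2.77
Wooden train set €75.31: children's toys → 6% → €4.52
Cough syrup €9.67: over-the-counter medicine → 0% → €0.00
RC car €86.06: children's toys → 6% → €5.16
Laundry detergent €9.23: everything else → 9.75% → €0.90
Fishing rod €193.33: athletic equipment → 3.25% + 1.75% surcharge = 5% → €9.67
Burrito bowl €11.16: hot prepared food → 4.5% → €0.50
Plush bear €13.80: children's toys → 6% → €0.83
Bike helmet €91.49: athletic equipment → 3.25% → €2.97
Subtotal = €619.39; tax = €29.43; total due = €648.82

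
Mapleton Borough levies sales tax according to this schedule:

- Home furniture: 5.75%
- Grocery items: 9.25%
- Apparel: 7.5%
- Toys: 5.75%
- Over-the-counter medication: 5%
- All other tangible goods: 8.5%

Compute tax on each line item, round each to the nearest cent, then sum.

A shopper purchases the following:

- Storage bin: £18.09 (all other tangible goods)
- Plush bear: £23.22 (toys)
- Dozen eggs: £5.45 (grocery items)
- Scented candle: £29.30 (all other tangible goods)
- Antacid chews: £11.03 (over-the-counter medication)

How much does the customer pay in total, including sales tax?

Storage bin £18.09: all other tangible goods → 8.5% → £1.54
Plush bear £23.22: toys → 5.75% → £1.34
Dozen eggs £5.45: grocery items → 9.25% → £0.50
Scented candle £29.30: all other tangible goods → 8.5% → £2.49
Antacid chews £11.03: over-the-counter medication → 5% → £0.55
Subtotal = £87.09; tax = £6.42; total due = £93.51

£93.51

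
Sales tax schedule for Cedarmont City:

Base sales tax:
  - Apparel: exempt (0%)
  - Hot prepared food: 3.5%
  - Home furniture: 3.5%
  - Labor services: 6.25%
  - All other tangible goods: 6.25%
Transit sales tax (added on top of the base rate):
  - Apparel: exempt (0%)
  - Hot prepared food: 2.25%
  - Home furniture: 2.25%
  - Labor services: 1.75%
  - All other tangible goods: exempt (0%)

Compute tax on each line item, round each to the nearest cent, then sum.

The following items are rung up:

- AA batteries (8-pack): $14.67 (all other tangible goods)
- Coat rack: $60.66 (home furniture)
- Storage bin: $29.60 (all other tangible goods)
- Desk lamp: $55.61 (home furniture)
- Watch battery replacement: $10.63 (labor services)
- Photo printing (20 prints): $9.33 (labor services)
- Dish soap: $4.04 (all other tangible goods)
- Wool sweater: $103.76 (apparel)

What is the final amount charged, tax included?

$299.61

AA batteries (8-pack) $14.67: all other tangible goods → 6.25% + 0% transit = 6.25% → $0.92
Coat rack $60.66: home furniture → 3.5% + 2.25% transit = 5.75% → $3.49
Storage bin $29.60: all other tangible goods → 6.25% + 0% transit = 6.25% → $1.85
Desk lamp $55.61: home furniture → 3.5% + 2.25% transit = 5.75% → $3.20
Watch battery replacement $10.63: labor services → 6.25% + 1.75% transit = 8% → $0.85
Photo printing (20 prints) $9.33: labor services → 6.25% + 1.75% transit = 8% → $0.75
Dish soap $4.04: all other tangible goods → 6.25% + 0% transit = 6.25% → $0.25
Wool sweater $103.76: apparel → 0% + 0% transit = 0% → $0.00
Subtotal = $288.30; tax = $11.31; total due = $299.61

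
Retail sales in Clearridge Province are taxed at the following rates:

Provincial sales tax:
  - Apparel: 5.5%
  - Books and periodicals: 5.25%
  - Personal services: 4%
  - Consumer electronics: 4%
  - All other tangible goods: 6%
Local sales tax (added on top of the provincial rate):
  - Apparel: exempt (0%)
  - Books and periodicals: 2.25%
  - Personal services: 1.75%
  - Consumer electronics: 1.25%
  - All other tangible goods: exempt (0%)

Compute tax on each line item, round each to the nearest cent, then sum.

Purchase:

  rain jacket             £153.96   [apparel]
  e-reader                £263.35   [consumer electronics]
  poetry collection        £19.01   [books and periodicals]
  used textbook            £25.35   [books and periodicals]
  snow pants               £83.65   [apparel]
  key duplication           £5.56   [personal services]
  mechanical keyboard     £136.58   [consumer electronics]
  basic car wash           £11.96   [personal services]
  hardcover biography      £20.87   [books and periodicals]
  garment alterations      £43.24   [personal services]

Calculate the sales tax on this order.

Rain jacket £153.96: apparel → 5.5% + 0% local = 5.5% → £8.47
E-reader £263.35: consumer electronics → 4% + 1.25% local = 5.25% → £13.83
Poetry collection £19.01: books and periodicals → 5.25% + 2.25% local = 7.5% → £1.43
Used textbook £25.35: books and periodicals → 5.25% + 2.25% local = 7.5% → £1.90
Snow pants £83.65: apparel → 5.5% + 0% local = 5.5% → £4.60
Key duplication £5.56: personal services → 4% + 1.75% local = 5.75% → £0.32
Mechanical keyboard £136.58: consumer electronics → 4% + 1.25% local = 5.25% → £7.17
Basic car wash £11.96: personal services → 4% + 1.75% local = 5.75% → £0.69
Hardcover biography £20.87: books and periodicals → 5.25% + 2.25% local = 7.5% → £1.57
Garment alterations £43.24: personal services → 4% + 1.75% local = 5.75% → £2.49
Total tax = £8.47 + £13.83 + £1.43 + £1.90 + £4.60 + £0.32 + £7.17 + £0.69 + £1.57 + £2.49 = £42.47

£42.47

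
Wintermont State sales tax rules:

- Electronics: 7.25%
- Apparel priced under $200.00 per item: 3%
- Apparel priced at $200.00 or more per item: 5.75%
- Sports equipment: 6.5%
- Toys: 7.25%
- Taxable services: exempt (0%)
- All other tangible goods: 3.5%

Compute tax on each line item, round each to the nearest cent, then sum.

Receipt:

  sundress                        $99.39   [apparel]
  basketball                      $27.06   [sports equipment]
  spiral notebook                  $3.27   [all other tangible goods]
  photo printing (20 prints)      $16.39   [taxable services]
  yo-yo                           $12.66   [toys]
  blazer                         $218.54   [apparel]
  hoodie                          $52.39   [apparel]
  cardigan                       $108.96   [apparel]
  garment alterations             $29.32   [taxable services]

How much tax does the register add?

$23.18

Sundress $99.39: apparel, under $200.00 → 3% → $2.98
Basketball $27.06: sports equipment → 6.5% → $1.76
Spiral notebook $3.27: all other tangible goods → 3.5% → $0.11
Photo printing (20 prints) $16.39: taxable services → 0% → $0.00
Yo-yo $12.66: toys → 7.25% → $0.92
Blazer $218.54: apparel, $200.00 or more → 5.75% → $12.57
Hoodie $52.39: apparel, under $200.00 → 3% → $1.57
Cardigan $108.96: apparel, under $200.00 → 3% → $3.27
Garment alterations $29.32: taxable services → 0% → $0.00
Total tax = $2.98 + $1.76 + $0.11 + $0.92 + $12.57 + $1.57 + $3.27 = $23.18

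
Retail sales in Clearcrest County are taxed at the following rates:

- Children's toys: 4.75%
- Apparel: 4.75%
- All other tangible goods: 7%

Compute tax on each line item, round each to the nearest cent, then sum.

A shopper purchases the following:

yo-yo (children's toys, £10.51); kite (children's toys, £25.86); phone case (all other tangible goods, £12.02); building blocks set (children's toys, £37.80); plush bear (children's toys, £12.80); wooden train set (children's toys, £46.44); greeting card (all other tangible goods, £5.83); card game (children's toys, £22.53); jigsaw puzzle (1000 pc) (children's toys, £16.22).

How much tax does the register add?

Yo-yo £10.51: children's toys → 4.75% → £0.50
Kite £25.86: children's toys → 4.75% → £1.23
Phone case £12.02: all other tangible goods → 7% → £0.84
Building blocks set £37.80: children's toys → 4.75% → £1.80
Plush bear £12.80: children's toys → 4.75% → £0.61
Wooden train set £46.44: children's toys → 4.75% → £2.21
Greeting card £5.83: all other tangible goods → 7% → £0.41
Card game £22.53: children's toys → 4.75% → £1.07
Jigsaw puzzle (1000 pc) £16.22: children's toys → 4.75% → £0.77
Total tax = £0.50 + £1.23 + £0.84 + £1.80 + £0.61 + £2.21 + £0.41 + £1.07 + £0.77 = £9.44

£9.44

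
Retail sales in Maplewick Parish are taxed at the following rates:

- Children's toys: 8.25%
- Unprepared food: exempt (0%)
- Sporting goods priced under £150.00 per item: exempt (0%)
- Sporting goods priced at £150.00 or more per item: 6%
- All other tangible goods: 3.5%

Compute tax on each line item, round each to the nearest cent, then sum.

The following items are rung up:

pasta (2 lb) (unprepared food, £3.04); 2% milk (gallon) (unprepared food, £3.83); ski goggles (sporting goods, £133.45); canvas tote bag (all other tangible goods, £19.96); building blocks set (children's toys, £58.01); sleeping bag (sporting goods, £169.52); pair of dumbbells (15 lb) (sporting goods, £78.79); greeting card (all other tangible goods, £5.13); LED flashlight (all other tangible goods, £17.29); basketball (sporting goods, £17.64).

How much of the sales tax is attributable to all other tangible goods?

Canvas tote bag £19.96: all other tangible goods → 3.5% → £0.70
Greeting card £5.13: all other tangible goods → 3.5% → £0.18
LED flashlight £17.29: all other tangible goods → 3.5% → £0.61
Tax on all other tangible goods = £0.70 + £0.18 + £0.61 = £1.49

£1.49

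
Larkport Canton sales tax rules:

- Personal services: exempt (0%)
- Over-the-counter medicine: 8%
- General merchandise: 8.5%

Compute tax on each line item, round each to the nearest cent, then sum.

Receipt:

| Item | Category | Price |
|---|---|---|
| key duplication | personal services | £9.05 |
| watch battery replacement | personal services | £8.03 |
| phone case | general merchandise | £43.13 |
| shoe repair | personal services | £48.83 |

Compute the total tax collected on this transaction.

£3.67

Key duplication £9.05: personal services → 0% → £0.00
Watch battery replacement £8.03: personal services → 0% → £0.00
Phone case £43.13: general merchandise → 8.5% → £3.67
Shoe repair £48.83: personal services → 0% → £0.00
Total tax = £3.67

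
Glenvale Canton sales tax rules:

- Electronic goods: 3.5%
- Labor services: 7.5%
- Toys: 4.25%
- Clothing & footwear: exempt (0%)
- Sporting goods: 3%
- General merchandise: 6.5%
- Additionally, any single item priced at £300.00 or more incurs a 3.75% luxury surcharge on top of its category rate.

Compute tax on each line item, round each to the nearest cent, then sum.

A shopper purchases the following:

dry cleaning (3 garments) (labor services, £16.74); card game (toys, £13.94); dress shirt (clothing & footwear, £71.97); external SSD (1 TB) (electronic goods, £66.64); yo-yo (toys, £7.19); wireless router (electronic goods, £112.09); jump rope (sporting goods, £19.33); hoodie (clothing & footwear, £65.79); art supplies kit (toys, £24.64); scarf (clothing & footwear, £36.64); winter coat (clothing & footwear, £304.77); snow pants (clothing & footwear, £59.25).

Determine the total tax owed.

£21.47

Dry cleaning (3 garments) £16.74: labor services → 7.5% → £1.26
Card game £13.94: toys → 4.25% → £0.59
Dress shirt £71.97: clothing & footwear → 0% → £0.00
External SSD (1 TB) £66.64: electronic goods → 3.5% → £2.33
Yo-yo £7.19: toys → 4.25% → £0.31
Wireless router £112.09: electronic goods → 3.5% → £3.92
Jump rope £19.33: sporting goods → 3% → £0.58
Hoodie £65.79: clothing & footwear → 0% → £0.00
Art supplies kit £24.64: toys → 4.25% → £1.05
Scarf £36.64: clothing & footwear → 0% → £0.00
Winter coat £304.77: clothing & footwear → 0% + 3.75% surcharge = 3.75% → £11.43
Snow pants £59.25: clothing & footwear → 0% → £0.00
Total tax = £1.26 + £0.59 + £2.33 + £0.31 + £3.92 + £0.58 + £1.05 + £11.43 = £21.47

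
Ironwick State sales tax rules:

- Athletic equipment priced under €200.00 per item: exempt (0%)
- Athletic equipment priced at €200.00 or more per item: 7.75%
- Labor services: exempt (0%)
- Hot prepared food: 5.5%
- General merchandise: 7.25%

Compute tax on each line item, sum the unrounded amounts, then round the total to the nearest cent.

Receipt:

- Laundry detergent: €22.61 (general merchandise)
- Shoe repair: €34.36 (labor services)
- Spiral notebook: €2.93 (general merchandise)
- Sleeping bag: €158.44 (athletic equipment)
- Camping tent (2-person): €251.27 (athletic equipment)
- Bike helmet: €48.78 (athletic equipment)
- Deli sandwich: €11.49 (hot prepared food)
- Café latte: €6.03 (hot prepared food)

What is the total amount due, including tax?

Laundry detergent €22.61: general merchandise → 7.25% → €1.639225
Shoe repair €34.36: labor services → 0% → €0.00
Spiral notebook €2.93: general merchandise → 7.25% → €0.212425
Sleeping bag €158.44: athletic equipment, under €200.00 → 0% → €0.00
Camping tent (2-person) €251.27: athletic equipment, €200.00 or more → 7.75% → €19.473425
Bike helmet €48.78: athletic equipment, under €200.00 → 0% → €0.00
Deli sandwich €11.49: hot prepared food → 5.5% → €0.63195
Café latte €6.03: hot prepared food → 5.5% → €0.33165
Subtotal = €535.91; unrounded tax = €22.288675 → €22.29; total due = €558.20

€558.20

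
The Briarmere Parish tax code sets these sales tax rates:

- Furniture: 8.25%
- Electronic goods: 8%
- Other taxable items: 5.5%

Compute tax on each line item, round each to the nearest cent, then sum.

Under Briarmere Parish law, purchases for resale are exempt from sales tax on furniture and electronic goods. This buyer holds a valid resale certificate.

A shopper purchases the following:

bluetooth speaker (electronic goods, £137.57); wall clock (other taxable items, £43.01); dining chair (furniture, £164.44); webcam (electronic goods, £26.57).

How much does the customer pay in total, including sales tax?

£373.96

Bluetooth speaker £137.57: electronic goods, buyer-exempt → 0% → £0.00
Wall clock £43.01: other taxable items → 5.5% → £2.37
Dining chair £164.44: furniture, buyer-exempt → 0% → £0.00
Webcam £26.57: electronic goods, buyer-exempt → 0% → £0.00
Subtotal = £371.59; tax = £2.37; total due = £373.96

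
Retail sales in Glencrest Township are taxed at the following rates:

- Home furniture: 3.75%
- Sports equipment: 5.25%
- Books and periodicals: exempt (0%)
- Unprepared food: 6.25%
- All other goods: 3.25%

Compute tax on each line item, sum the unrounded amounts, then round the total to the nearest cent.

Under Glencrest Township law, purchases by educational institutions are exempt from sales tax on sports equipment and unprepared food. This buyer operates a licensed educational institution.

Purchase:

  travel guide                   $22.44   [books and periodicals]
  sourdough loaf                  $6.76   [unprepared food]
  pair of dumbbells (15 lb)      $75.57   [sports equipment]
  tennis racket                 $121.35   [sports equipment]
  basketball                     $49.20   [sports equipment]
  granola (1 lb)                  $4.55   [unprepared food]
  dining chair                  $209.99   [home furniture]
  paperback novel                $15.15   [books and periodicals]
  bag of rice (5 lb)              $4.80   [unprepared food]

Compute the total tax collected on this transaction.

Travel guide $22.44: books and periodicals → 0% → $0.00
Sourdough loaf $6.76: unprepared food, buyer-exempt → 0% → $0.00
Pair of dumbbells (15 lb) $75.57: sports equipment, buyer-exempt → 0% → $0.00
Tennis racket $121.35: sports equipment, buyer-exempt → 0% → $0.00
Basketball $49.20: sports equipment, buyer-exempt → 0% → $0.00
Granola (1 lb) $4.55: unprepared food, buyer-exempt → 0% → $0.00
Dining chair $209.99: home furniture → 3.75% → $7.874625
Paperback novel $15.15: books and periodicals → 0% → $0.00
Bag of rice (5 lb) $4.80: unprepared food, buyer-exempt → 0% → $0.00
Unrounded tax sum = $7.874625 → $7.87

$7.87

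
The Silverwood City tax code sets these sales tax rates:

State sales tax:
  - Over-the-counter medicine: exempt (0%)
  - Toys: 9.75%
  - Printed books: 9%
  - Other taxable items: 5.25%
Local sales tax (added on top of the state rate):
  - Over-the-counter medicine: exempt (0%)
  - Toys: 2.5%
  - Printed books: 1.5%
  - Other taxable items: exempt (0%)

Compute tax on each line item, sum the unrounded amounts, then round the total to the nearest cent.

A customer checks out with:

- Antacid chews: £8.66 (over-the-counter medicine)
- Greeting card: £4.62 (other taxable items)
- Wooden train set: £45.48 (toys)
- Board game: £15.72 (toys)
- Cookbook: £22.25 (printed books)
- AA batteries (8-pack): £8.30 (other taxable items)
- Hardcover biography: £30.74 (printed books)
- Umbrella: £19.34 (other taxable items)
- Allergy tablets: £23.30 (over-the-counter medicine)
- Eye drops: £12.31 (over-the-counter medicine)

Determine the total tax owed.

Antacid chews £8.66: over-the-counter medicine → 0% + 0% local = 0% → £0.00
Greeting card £4.62: other taxable items → 5.25% + 0% local = 5.25% → £0.24255
Wooden train set £45.48: toys → 9.75% + 2.5% local = 12.25% → £5.5713
Board game £15.72: toys → 9.75% + 2.5% local = 12.25% → £1.9257
Cookbook £22.25: printed books → 9% + 1.5% local = 10.5% → £2.33625
AA batteries (8-pack) £8.30: other taxable items → 5.25% + 0% local = 5.25% → £0.43575
Hardcover biography £30.74: printed books → 9% + 1.5% local = 10.5% → £3.2277
Umbrella £19.34: other taxable items → 5.25% + 0% local = 5.25% → £1.01535
Allergy tablets £23.30: over-the-counter medicine → 0% + 0% local = 0% → £0.00
Eye drops £12.31: over-the-counter medicine → 0% + 0% local = 0% → £0.00
Unrounded tax sum = £14.7546 → £14.75

£14.75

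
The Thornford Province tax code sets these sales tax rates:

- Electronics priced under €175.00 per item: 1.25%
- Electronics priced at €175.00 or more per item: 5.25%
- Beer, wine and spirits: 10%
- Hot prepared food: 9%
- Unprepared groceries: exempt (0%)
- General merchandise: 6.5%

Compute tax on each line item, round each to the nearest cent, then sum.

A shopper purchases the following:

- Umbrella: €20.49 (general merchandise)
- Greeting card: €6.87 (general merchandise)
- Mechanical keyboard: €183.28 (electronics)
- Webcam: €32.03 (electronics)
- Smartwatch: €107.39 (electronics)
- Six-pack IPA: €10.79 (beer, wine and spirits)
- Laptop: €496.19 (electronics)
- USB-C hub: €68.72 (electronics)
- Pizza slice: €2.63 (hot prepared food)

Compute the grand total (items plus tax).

Umbrella €20.49: general merchandise → 6.5% → €1.33
Greeting card €6.87: general merchandise → 6.5% → €0.45
Mechanical keyboard €183.28: electronics, €175.00 or more → 5.25% → €9.62
Webcam €32.03: electronics, under €175.00 → 1.25% → €0.40
Smartwatch €107.39: electronics, under €175.00 → 1.25% → €1.34
Six-pack IPA €10.79: beer, wine and spirits → 10% → €1.08
Laptop €496.19: electronics, €175.00 or more → 5.25% → €26.05
USB-C hub €68.72: electronics, under €175.00 → 1.25% → €0.86
Pizza slice €2.63: hot prepared food → 9% → €0.24
Subtotal = €928.39; tax = €41.37; total due = €969.76

€969.76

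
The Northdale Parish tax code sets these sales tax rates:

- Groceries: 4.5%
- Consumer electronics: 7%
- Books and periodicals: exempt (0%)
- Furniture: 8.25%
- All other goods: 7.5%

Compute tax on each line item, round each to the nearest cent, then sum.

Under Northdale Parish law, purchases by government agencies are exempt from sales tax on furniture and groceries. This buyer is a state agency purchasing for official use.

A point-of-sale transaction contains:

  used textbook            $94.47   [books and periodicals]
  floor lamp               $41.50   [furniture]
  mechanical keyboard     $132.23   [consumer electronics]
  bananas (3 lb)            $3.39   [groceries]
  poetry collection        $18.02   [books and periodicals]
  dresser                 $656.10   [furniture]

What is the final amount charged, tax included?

Used textbook $94.47: books and periodicals → 0% → $0.00
Floor lamp $41.50: furniture, buyer-exempt → 0% → $0.00
Mechanical keyboard $132.23: consumer electronics → 7% → $9.26
Bananas (3 lb) $3.39: groceries, buyer-exempt → 0% → $0.00
Poetry collection $18.02: books and periodicals → 0% → $0.00
Dresser $656.10: furniture, buyer-exempt → 0% → $0.00
Subtotal = $945.71; tax = $9.26; total due = $954.97

$954.97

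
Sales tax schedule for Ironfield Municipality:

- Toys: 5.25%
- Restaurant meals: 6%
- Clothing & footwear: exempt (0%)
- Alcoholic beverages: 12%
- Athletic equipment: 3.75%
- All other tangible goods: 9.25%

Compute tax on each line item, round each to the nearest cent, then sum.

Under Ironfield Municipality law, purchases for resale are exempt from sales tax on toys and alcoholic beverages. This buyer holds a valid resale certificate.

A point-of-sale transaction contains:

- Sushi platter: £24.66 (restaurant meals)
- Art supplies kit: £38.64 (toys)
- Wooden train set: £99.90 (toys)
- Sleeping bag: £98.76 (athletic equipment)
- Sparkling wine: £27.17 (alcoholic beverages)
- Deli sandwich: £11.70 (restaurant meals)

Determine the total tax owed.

£5.88

Sushi platter £24.66: restaurant meals → 6% → £1.48
Art supplies kit £38.64: toys, buyer-exempt → 0% → £0.00
Wooden train set £99.90: toys, buyer-exempt → 0% → £0.00
Sleeping bag £98.76: athletic equipment → 3.75% → £3.70
Sparkling wine £27.17: alcoholic beverages, buyer-exempt → 0% → £0.00
Deli sandwich £11.70: restaurant meals → 6% → £0.70
Total tax = £1.48 + £3.70 + £0.70 = £5.88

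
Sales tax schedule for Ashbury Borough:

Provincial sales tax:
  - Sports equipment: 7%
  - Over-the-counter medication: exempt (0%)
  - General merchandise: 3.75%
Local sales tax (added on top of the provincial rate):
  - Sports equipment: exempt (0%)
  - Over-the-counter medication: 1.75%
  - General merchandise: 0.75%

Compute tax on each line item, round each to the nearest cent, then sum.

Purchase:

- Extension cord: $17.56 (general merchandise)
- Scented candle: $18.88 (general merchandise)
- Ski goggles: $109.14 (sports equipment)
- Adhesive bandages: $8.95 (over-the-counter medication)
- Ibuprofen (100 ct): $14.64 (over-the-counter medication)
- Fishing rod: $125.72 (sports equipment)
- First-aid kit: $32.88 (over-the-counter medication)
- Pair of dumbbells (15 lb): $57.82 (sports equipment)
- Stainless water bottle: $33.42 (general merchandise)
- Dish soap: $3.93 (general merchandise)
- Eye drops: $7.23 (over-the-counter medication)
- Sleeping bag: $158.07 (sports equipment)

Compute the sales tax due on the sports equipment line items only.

Ski goggles $109.14: sports equipment → 7% + 0% local = 7% → $7.64
Fishing rod $125.72: sports equipment → 7% + 0% local = 7% → $8.80
Pair of dumbbells (15 lb) $57.82: sports equipment → 7% + 0% local = 7% → $4.05
Sleeping bag $158.07: sports equipment → 7% + 0% local = 7% → $11.06
Tax on sports equipment = $7.64 + $8.80 + $4.05 + $11.06 = $31.55

$31.55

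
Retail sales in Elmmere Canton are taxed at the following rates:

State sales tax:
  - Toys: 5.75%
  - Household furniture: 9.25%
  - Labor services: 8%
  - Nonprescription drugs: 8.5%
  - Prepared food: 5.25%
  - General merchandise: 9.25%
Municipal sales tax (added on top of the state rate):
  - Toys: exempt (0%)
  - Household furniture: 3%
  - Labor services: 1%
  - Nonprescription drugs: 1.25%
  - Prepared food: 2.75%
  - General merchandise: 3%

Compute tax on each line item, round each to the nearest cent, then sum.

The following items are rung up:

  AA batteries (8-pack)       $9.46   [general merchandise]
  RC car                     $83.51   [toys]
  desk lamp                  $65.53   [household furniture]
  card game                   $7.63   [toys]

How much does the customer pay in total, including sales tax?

$180.56

AA batteries (8-pack) $9.46: general merchandise → 9.25% + 3% municipal = 12.25% → $1.16
RC car $83.51: toys → 5.75% + 0% municipal = 5.75% → $4.80
Desk lamp $65.53: household furniture → 9.25% + 3% municipal = 12.25% → $8.03
Card game $7.63: toys → 5.75% + 0% municipal = 5.75% → $0.44
Subtotal = $166.13; tax = $14.43; total due = $180.56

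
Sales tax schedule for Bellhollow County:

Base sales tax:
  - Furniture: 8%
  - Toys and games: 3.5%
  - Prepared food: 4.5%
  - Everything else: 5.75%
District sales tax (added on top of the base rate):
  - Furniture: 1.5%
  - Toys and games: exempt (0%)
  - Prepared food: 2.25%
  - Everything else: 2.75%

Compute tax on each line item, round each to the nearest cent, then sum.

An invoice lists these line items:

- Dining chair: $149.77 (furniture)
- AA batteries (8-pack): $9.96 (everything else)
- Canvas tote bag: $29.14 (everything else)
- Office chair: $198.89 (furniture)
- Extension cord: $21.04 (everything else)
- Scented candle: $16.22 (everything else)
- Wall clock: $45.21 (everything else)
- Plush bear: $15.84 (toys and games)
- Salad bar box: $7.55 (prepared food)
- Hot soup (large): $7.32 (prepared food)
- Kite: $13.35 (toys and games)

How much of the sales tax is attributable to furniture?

$33.12

Dining chair $149.77: furniture → 8% + 1.5% district = 9.5% → $14.23
Office chair $198.89: furniture → 8% + 1.5% district = 9.5% → $18.89
Tax on furniture = $14.23 + $18.89 = $33.12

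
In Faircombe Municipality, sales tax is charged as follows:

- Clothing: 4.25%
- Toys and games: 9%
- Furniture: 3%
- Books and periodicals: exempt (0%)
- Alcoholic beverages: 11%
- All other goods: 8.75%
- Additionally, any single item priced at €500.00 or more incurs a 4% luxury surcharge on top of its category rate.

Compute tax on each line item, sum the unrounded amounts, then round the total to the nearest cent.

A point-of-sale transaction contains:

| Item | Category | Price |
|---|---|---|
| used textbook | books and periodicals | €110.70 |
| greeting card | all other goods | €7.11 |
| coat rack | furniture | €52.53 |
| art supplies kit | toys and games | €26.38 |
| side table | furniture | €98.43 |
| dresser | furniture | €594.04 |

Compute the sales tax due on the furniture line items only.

€46.11

Coat rack €52.53: furniture → 3% → €1.5759
Side table €98.43: furniture → 3% → €2.9529
Dresser €594.04: furniture → 3% + 4% surcharge = 7% → €41.5828
Tax on furniture: unrounded sum = €46.1116 → €46.11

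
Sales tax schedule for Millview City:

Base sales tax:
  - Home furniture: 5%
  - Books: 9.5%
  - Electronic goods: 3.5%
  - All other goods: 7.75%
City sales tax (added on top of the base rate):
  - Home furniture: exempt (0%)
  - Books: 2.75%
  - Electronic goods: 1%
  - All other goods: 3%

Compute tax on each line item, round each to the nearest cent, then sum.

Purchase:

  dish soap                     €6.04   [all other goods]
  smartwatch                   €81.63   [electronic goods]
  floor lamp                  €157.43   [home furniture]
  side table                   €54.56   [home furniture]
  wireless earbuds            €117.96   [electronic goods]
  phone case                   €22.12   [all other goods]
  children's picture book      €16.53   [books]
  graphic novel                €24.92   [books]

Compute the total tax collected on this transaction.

€27.68

Dish soap €6.04: all other goods → 7.75% + 3% city = 10.75% → €0.65
Smartwatch €81.63: electronic goods → 3.5% + 1% city = 4.5% → €3.67
Floor lamp €157.43: home furniture → 5% + 0% city = 5% → €7.87
Side table €54.56: home furniture → 5% + 0% city = 5% → €2.73
Wireless earbuds €117.96: electronic goods → 3.5% + 1% city = 4.5% → €5.31
Phone case €22.12: all other goods → 7.75% + 3% city = 10.75% → €2.38
Children's picture book €16.53: books → 9.5% + 2.75% city = 12.25% → €2.02
Graphic novel €24.92: books → 9.5% + 2.75% city = 12.25% → €3.05
Total tax = €0.65 + €3.67 + €7.87 + €2.73 + €5.31 + €2.38 + €2.02 + €3.05 = €27.68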